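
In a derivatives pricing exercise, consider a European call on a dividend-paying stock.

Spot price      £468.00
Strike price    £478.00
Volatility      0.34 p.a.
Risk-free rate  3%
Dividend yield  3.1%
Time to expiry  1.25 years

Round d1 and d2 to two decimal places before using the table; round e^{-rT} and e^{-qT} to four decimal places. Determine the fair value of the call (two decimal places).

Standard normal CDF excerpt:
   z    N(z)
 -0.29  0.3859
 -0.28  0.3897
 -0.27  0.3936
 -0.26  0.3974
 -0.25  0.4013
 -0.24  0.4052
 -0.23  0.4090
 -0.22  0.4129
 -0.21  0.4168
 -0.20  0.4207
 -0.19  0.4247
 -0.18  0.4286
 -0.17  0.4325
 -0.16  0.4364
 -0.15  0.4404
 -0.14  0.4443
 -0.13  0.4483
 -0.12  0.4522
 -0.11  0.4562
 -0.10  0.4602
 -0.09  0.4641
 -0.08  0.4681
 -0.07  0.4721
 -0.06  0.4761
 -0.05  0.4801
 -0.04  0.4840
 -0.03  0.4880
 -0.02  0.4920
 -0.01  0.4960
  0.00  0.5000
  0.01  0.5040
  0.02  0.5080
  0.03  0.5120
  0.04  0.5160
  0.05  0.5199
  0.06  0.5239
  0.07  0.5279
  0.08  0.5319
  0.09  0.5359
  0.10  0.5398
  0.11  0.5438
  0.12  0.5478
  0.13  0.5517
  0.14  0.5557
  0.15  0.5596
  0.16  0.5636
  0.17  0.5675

T = 1.25;  σ√T = 0.3801
d₁ = [ln(468/478) + (0.03 − 0.031 + ½·0.34²)·1.25] / (σ√T) = (-0.0211 + 0.0710) / 0.3801 = 0.1312 ⇒ 0.13
d₂ = 0.1312 − 0.3801 = -0.2490 ⇒ -0.25
exp(−qT) = exp(−0.031·1.25) = 0.9620;  exp(−rT) = exp(−0.03·1.25) = 0.9632
C = 468·0.9620·N(0.13) − 478·0.9632·N(-0.25) = 468·0.9620·0.5517 − 478·0.9632·0.4013 = 248.3842 − 184.7624 = 63.6218

£63.62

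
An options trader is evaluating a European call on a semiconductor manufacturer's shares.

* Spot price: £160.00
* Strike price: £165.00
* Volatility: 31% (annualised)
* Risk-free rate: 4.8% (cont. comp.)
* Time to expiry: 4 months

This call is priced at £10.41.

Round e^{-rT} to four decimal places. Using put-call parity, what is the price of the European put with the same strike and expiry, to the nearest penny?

£12.79

exp(−rT) = exp(−0.048·0.3333) = 0.9841
Put-call parity: C − P = S − K·e^(−rT) = 160 − 165·0.9841 = 160 − 162.3765 = -2.3765
P = C − (C − P) = 10.41 − (-2.3765) = 12.7865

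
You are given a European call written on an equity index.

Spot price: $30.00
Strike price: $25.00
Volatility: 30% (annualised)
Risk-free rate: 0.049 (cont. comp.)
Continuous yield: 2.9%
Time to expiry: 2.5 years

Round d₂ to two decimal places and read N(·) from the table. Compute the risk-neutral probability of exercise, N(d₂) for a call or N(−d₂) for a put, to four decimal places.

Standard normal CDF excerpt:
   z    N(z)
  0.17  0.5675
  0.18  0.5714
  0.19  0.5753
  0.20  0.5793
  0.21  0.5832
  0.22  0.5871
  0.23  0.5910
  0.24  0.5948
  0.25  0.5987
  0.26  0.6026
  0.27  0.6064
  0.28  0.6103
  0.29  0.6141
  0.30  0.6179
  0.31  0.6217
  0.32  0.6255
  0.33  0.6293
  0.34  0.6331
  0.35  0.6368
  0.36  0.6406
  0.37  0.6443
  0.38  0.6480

0.5987

σ√T = 0.3 × 1.5811 = 0.4743
d₁ = [ln(30/25) + (0.049 − 0.029 + 0.3²/2)·2.5] / 0.4743 = [0.1823 + 0.1625] / 0.4743 = 0.7269 → 0.73
d₂ = d₁ − σ√T = 0.7269 − 0.4743 = 0.2526 → 0.25
Pr(exercise) under Q = N(d₂) = 0.5987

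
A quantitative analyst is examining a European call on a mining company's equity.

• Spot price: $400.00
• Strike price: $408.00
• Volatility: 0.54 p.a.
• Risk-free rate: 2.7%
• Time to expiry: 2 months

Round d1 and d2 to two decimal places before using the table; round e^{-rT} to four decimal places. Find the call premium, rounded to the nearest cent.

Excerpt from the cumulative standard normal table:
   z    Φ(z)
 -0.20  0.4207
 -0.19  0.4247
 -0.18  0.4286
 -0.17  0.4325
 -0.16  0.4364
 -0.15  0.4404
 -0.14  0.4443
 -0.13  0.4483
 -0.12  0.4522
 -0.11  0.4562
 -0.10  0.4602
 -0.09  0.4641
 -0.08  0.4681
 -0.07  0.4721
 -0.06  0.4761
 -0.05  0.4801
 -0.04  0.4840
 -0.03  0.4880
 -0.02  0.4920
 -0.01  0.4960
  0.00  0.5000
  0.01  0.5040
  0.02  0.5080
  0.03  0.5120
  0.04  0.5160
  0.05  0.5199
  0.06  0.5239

σ√T = 0.54·√0.1667 = 0.2205
d₁ = [ln(400/408) + (0.027 + 0.54²/2)·0.1667] / 0.2205 = [-0.0198 + 0.0288] / 0.2205 = 0.0408 ⇒ 0.04
d₂ = d₁ − σ√T = 0.0408 − 0.2205 = -0.1796 ⇒ -0.18
e^(−rT) = e^(−0.027·0.1667) = 0.9955
C = 400·N(0.04) − 408·0.9955·N(-0.18) = 400·0.5160 − 408·0.9955·0.4286 = 206.4000 − 174.0819 = 32.3181

$32.32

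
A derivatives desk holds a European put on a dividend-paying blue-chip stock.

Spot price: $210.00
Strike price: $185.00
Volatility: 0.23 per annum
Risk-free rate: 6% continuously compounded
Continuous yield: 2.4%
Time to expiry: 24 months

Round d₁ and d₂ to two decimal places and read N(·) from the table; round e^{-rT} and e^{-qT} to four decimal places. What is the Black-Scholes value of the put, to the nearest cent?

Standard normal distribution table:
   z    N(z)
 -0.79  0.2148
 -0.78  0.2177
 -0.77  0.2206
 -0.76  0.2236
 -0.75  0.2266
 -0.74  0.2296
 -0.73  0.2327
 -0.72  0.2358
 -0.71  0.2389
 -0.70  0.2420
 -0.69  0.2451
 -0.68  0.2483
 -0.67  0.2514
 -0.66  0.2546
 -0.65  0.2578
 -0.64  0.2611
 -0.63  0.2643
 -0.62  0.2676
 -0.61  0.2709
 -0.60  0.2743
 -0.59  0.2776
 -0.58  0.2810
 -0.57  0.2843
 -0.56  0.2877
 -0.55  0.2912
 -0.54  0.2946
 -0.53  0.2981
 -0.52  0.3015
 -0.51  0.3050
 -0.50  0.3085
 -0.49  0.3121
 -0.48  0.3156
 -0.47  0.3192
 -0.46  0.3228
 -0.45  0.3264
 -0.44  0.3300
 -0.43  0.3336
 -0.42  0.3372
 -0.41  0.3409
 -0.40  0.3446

T = 2;  σ√T = 0.3253
ln(S/K) + (r − q + σ²/2)T = ln(210/185) + (0.06 − 0.024 + 0.23²/2)·2 = 0.1268 + 0.1249 = 0.2517
d₁ = 0.2517 / 0.3253 = 0.7737 ≈ 0.77
d₂ = d₁ − σ√T = 0.7737 − 0.3253 = 0.4484 ≈ 0.45
e^(−qT) = e^(−0.024·2) = 0.9531;  e^(−rT) = e^(−0.06·2) = 0.8869
P = 185·0.8869·N(-0.45) − 210·0.9531·N(-0.77) = 185·0.8869·0.3264 − 210·0.9531·0.2206 = 53.5546 − 44.1533 = 9.4013

$9.40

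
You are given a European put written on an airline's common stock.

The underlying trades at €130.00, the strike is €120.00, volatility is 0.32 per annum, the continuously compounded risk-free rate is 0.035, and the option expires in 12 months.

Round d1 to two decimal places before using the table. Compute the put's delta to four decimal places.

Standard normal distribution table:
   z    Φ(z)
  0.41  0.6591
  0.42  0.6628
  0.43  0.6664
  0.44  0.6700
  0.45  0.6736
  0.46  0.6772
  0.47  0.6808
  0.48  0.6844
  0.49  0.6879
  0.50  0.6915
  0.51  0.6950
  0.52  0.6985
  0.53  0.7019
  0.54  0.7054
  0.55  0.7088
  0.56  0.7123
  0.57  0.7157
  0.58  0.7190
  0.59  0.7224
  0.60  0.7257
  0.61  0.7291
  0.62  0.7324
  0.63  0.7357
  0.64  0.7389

σ√T = 0.32·√1 = 0.3200
d₁ = [ln(130/120) + (0.035 + 0.32²/2)·1] / 0.3200 = [0.0800 + 0.0862] / 0.3200 = 0.5195 → 0.52
N(d₁) = N(0.52) = 0.6985
Δ_put = N(d₁) − 1 = 0.6985 − 1 = -0.3015

-0.3015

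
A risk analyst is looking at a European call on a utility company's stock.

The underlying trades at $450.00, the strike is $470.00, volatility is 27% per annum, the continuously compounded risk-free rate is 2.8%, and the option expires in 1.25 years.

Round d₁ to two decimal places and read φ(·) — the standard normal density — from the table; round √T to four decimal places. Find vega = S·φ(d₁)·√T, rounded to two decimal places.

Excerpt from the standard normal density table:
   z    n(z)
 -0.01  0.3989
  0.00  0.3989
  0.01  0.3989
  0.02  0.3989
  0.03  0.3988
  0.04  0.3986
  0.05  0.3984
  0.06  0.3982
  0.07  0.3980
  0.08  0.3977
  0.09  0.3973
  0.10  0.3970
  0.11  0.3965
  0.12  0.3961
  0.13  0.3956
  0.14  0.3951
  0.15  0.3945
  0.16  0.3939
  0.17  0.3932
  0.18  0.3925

σ√T = 0.27 × 1.1180 = 0.3019
d₁ = [ln(450/470) + (0.028 + 0.27²/2)·1.25] / 0.3019 = [-0.0435 + 0.0806] / 0.3019 = 0.1228 → 0.12
√T = √1.25 = 1.1180
φ(d₁) = φ(0.12) = 0.3961
vega = S·φ(d₁)·√T = 450·0.3961·1.1180 = 199.2779

199.28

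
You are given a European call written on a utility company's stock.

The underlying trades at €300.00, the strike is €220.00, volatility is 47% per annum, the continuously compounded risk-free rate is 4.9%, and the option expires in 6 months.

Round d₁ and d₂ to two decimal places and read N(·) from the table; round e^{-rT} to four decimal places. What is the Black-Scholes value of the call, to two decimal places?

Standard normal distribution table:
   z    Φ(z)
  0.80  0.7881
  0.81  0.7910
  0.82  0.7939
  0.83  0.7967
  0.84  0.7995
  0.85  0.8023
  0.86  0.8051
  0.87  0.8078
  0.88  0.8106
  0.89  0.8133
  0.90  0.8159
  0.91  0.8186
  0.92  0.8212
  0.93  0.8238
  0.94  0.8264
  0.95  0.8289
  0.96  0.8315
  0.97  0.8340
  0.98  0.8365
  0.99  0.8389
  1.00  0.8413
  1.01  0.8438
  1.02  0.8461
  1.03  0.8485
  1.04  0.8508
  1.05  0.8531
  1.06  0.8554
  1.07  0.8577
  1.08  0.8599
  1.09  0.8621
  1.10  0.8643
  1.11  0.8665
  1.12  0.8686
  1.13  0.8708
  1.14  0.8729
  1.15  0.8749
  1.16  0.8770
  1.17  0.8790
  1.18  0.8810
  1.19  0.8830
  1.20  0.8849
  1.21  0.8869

T = 0.5;  σ√T = 0.3323
ln(S/K) + (r + σ²/2)T = ln(300/220) + (0.049 + 0.47²/2)·0.5 = 0.3102 + 0.0797 = 0.3899
d₁ = 0.3899 / 0.3323 = 1.1731 → 1.17
d₂ = d₁ − σ√T = 1.1731 − 0.3323 = 0.8408 → 0.84
e^(−rT) = e^(−0.049·0.5) = 0.9758
N(d₁) = N(1.17) = 0.8790;  N(d₂) = N(0.84) = 0.7995
C = 300·0.8790 − 220·0.9758·0.7995 = 263.7000 − 171.6335 = 92.0665

€92.07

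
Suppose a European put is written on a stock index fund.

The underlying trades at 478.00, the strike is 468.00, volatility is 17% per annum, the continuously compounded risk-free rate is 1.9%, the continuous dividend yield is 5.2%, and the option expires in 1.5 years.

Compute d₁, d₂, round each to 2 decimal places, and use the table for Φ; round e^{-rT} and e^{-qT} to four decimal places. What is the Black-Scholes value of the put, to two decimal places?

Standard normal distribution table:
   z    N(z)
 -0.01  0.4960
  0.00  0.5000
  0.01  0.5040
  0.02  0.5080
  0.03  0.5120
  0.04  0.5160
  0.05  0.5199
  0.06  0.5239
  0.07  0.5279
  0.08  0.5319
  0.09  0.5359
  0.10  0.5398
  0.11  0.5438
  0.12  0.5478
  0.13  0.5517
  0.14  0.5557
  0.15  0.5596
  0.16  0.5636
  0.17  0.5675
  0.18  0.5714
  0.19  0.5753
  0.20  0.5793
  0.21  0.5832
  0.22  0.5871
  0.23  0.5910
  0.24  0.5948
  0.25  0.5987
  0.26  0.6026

44.16

σ√T = 0.17·√1.5 = 0.2082
d₁ = [ln(478/468) + (0.019 − 0.052 + 0.17²/2)·1.5] / 0.2082 = [0.0211 − 0.0278] / 0.2082 = -0.0321 ≈ -0.03
d₂ = d₁ − σ√T = -0.0321 − 0.2082 = -0.2403 ≈ -0.24
exp(−qT) = exp(−0.052·1.5) = 0.9250;  exp(−rT) = exp(−0.019·1.5) = 0.9719
N(−d₂) = N(0.24) = 0.5948;  N(−d₁) = N(0.03) = 0.5120
P = 468·0.9719·0.5948 − 478·0.9250·0.5120 = 270.5443 − 226.3808 = 44.1635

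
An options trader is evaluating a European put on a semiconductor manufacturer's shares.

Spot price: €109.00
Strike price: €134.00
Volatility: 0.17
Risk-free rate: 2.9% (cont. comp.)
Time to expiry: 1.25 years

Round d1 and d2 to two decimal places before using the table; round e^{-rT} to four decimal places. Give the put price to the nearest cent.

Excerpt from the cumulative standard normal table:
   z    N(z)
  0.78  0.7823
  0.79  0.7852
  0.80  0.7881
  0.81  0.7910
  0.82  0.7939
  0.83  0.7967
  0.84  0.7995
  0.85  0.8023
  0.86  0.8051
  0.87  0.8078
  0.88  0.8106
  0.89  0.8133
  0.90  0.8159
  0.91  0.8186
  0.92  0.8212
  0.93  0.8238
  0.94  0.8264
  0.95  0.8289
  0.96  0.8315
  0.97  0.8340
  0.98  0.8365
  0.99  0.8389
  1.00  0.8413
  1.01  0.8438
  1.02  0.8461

€22.51

T = 1.25;  σ√T = 0.1901
d₁ = [ln(109/134) + (0.029 + 0.17²/2)·1.25] / 0.1901 = [-0.2065 + 0.0543] / 0.1901 = -0.8007 ≈ -0.80
d₂ = d₁ − σ√T = -0.8007 − 0.1901 = -0.9907 ≈ -0.99
e^(−rT) = e^(−0.029·1.25) = 0.9644
P = 134·0.9644·N(0.99) − 109·N(0.80) = 134·0.9644·0.8389 − 109·0.7881 = 108.4107 − 85.9029 = 22.5078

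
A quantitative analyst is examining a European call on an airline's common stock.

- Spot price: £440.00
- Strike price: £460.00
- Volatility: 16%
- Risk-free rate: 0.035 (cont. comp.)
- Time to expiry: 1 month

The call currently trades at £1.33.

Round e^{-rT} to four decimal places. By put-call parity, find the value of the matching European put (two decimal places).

e^(−rT) = e^(−0.035·0.08333) = 0.9971
Put-call parity: C − P = S − K·e^(−rT) = 440 − 460·0.9971 = 440 − 458.6660 = -18.6660
P = C − (C − P) = 1.33 − (-18.6660) = 19.9960

£20.00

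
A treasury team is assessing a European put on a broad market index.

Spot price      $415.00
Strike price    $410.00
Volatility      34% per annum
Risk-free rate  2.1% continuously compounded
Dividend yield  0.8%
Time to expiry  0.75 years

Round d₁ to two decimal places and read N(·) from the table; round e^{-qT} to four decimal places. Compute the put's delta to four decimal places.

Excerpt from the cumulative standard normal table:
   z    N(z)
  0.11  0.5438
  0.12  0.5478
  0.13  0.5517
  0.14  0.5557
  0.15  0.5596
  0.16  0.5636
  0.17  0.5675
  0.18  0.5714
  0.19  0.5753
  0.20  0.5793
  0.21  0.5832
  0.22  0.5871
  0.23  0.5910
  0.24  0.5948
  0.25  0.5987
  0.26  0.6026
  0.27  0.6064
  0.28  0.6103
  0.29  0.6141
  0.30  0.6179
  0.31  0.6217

-0.4104

σ√T = 0.34 × 0.8660 = 0.2944
d₁ = [ln(415/410) + (0.021 − 0.008 + 0.34²/2)·0.75] / 0.2944 = [0.0121 + 0.0531] / 0.2944 = 0.2215 ≈ 0.22
N(d₁) = N(0.22) = 0.5871
Δ_put = exp(−qT)·(N(d₁) − 1) = 0.9940·(0.5871 − 1) = -0.4104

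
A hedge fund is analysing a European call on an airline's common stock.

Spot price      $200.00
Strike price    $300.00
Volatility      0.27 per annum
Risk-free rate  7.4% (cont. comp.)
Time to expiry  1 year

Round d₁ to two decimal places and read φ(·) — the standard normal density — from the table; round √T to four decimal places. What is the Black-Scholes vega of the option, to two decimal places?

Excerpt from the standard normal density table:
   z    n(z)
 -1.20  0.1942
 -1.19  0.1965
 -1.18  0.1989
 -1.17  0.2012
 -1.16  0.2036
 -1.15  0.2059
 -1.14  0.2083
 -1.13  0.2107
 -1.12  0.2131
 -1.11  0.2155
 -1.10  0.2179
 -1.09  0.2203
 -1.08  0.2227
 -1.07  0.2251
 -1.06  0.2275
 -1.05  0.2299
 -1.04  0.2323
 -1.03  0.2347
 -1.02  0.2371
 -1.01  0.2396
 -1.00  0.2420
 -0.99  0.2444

44.06

σ√T = 0.27 × 1.0000 = 0.2700
d₁ = [ln(200/300) + (0.074 + 0.27²/2)·1] / 0.2700 = [-0.4055 + 0.1104] / 0.2700 = -1.0926 which rounds to -1.09
√T = √1 = 1.0000
φ(d₁) = φ(-1.09) = 0.2203
vega = S·φ(d₁)·√T = 200·0.2203·1.0000 = 44.0600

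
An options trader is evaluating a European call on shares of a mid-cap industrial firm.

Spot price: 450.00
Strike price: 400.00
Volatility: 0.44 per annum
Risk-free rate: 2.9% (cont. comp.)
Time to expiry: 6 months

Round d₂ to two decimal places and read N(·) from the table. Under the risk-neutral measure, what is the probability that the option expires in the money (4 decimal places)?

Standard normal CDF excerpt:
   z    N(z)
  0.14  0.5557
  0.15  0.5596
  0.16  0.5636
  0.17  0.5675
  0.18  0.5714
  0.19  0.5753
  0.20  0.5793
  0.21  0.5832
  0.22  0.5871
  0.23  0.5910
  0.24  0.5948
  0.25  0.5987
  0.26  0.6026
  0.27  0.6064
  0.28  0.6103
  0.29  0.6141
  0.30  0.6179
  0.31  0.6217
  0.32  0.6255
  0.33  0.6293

σ√T = 0.44 × 0.7071 = 0.3111
d₁ = [ln(450/400) + (0.029 + 0.44²/2)·0.5] / 0.3111 = [0.1178 + 0.0629] / 0.3111 = 0.5807 → 0.58
d₂ = d₁ − σ√T = 0.5807 − 0.3111 = 0.2696 → 0.27
Risk-neutral Pr[S_T > K] = N(d₂) = N(0.27) = 0.6064

0.6064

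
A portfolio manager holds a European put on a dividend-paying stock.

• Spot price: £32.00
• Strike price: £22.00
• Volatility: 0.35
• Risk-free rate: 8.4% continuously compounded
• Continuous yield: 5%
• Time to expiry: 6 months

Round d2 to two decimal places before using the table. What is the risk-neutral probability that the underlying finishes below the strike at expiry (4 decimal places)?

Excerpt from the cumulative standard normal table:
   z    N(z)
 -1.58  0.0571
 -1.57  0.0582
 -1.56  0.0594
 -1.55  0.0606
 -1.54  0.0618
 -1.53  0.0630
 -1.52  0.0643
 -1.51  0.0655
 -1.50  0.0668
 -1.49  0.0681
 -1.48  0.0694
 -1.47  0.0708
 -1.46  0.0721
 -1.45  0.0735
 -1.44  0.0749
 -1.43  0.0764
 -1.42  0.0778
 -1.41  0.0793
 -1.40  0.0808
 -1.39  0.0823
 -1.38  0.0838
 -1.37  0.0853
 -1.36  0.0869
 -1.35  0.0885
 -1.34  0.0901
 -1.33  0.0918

σ√T = 0.35 × 0.7071 = 0.2475
d₁ = [ln(32/22) + (0.084 − 0.05 + 0.35²/2)·0.5] / 0.2475 = [0.3747 + 0.0476] / 0.2475 = 1.7064 → 1.71
d₂ = d₁ − σ√T = 1.7064 − 0.2475 = 1.4589 → 1.46
Pr(exercise) under Q = N(−d₂) = N(-1.46) = 0.0721

0.0721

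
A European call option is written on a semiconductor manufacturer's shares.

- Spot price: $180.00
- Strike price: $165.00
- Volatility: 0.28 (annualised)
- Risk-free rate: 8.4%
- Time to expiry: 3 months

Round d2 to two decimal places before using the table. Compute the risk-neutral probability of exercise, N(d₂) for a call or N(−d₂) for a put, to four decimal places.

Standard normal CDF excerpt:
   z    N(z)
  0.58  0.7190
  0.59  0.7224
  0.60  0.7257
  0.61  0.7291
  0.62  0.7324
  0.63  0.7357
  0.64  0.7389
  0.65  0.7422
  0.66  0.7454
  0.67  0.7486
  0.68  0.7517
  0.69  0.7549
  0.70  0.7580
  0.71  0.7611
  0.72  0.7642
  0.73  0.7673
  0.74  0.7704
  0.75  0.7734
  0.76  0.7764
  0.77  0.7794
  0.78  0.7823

0.7580

σ√T = 0.28·√0.25 = 0.1400
d₁ = [ln(180/165) + (0.084 + 0.28²/2)·0.25] / 0.1400 = [0.0870 + 0.0308] / 0.1400 = 0.8415 ≈ 0.84
d₂ = d₁ − σ√T = 0.8415 − 0.1400 = 0.7015 ≈ 0.70
Pr(exercise) under Q = N(d₂) = 0.7580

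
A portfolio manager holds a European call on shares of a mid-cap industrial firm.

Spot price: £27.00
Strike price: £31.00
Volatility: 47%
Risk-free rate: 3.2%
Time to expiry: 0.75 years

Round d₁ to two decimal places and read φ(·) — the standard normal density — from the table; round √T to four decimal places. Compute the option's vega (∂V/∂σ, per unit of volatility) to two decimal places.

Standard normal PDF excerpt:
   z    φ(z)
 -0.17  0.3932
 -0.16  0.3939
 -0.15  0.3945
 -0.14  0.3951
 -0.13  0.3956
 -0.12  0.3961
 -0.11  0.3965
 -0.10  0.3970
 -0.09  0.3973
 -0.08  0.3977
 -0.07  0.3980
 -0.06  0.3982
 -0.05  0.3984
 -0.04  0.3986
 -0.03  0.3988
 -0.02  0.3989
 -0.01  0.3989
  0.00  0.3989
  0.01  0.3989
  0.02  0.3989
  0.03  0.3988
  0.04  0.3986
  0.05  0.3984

T = 0.75;  σ√T = 0.4070
ln(S/K) + (r + σ²/2)T = ln(27/31) + (0.032 + 0.47²/2)·0.75 = -0.1382 + 0.1068 = -0.0313
d₁ = -0.0313 / 0.4070 = -0.0769 which rounds to -0.08
√T = √0.75 = 0.8660
φ(d₁) = φ(-0.08) = 0.3977
vega = S·φ(d₁)·√T = 27·0.3977·0.8660 = 9.2990
(The put has the same vega.)

9.30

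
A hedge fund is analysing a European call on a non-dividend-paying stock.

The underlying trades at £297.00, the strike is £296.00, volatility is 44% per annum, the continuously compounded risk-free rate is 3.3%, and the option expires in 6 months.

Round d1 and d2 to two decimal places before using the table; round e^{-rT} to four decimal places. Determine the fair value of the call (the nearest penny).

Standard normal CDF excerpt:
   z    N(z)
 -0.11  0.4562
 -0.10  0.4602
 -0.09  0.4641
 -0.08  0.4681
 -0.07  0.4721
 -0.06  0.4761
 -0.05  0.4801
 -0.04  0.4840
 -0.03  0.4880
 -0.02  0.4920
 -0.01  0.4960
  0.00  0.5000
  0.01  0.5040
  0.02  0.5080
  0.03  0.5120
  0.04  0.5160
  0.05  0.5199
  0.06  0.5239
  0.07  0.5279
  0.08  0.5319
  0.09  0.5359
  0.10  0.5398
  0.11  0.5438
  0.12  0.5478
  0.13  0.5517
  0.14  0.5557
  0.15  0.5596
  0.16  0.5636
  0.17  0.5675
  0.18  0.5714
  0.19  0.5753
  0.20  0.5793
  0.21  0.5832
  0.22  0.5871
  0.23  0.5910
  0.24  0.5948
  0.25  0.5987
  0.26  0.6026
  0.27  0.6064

£39.25

T = 0.5;  σ√T = 0.3111
d₁ = [ln(297/296) + (0.033 + 0.44²/2)·0.5] / 0.3111 = [0.0034 + 0.0649] / 0.3111 = 0.2194 ⇒ 0.22
d₂ = d₁ − σ√T = 0.2194 − 0.3111 = -0.0917 ⇒ -0.09
exp(−rT) = exp(−0.033·0.5) = 0.9836
C = 297·N(0.22) − 296·0.9836·N(-0.09) = 297·0.5871 − 296·0.9836·0.4641 = 174.3687 − 135.1207 = 39.2480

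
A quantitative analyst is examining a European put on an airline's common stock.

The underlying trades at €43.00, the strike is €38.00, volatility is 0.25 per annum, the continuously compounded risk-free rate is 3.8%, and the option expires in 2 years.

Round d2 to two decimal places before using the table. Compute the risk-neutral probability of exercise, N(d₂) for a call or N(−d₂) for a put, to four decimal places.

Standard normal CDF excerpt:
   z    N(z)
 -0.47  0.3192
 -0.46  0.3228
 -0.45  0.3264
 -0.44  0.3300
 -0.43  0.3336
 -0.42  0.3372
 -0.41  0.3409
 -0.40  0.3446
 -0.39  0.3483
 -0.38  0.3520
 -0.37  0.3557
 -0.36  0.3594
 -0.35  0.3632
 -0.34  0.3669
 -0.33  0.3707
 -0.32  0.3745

T = 2;  σ√T = 0.3536
ln(S/K) + (r + σ²/2)T = ln(43/38) + (0.038 + 0.25²/2)·2 = 0.1236 + 0.1385 = 0.2621
d₁ = 0.2621 / 0.3536 = 0.7414 → 0.74
d₂ = d₁ − σ√T = 0.7414 − 0.3536 = 0.3878 → 0.39
Risk-neutral Pr[S_T < K] = N(−d₂) = N(-0.39) = 0.3483

0.3483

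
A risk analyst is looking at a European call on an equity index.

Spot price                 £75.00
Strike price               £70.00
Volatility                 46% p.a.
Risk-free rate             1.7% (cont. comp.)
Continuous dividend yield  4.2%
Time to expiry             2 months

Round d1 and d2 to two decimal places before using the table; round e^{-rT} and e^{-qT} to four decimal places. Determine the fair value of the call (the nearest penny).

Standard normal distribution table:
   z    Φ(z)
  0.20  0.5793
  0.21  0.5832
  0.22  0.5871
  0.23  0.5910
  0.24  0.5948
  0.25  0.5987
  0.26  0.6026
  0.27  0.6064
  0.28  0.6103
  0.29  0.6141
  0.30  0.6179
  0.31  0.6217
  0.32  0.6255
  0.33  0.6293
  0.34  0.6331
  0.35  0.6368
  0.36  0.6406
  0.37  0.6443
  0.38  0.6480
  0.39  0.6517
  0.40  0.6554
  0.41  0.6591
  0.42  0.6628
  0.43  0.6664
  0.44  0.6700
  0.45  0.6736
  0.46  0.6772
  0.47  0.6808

£8.11

T = 0.1667;  σ√T = 0.1878
ln(S/K) + (r − q + σ²/2)T = ln(75/70) + (0.017 − 0.042 + 0.46²/2)·0.1667 = 0.0690 + 0.0135 = 0.0825
d₁ = 0.0825 / 0.1878 = 0.4391 ≈ 0.44
d₂ = d₁ − σ√T = 0.4391 − 0.1878 = 0.2513 ≈ 0.25
e^(−qT) = e^(−0.042·0.1667) = 0.9930;  e^(−rT) = e^(−0.017·0.1667) = 0.9972
N(d₁) = N(0.44) = 0.6700;  N(d₂) = N(0.25) = 0.5987
C = 75·0.9930·0.6700 − 70·0.9972·0.5987 = 49.8982 − 41.7917 = 8.1066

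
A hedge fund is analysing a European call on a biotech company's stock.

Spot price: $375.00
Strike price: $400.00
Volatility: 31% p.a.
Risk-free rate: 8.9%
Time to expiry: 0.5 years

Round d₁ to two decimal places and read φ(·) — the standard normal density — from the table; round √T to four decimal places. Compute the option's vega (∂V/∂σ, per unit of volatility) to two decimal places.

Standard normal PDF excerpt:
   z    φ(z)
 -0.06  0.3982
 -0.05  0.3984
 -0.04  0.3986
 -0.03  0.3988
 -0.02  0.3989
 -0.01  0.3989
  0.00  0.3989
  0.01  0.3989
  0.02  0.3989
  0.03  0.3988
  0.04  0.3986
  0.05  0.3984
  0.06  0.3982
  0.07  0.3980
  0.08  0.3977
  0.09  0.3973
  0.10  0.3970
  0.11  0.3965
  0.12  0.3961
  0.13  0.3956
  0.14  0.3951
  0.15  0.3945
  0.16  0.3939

105.77

T = 0.5;  σ√T = 0.2192
d₁ = [ln(375/400) + (0.089 + 0.31²/2)·0.5] / 0.2192 = [-0.0645 + 0.0685] / 0.2192 = 0.0182 ⇒ 0.02
√T = √0.5 = 0.7071
φ(d₁) = φ(0.02) = 0.3989
vega = S·φ(d₁)·√T = 375·0.3989·0.7071 = 105.7733
(The put has the same vega.)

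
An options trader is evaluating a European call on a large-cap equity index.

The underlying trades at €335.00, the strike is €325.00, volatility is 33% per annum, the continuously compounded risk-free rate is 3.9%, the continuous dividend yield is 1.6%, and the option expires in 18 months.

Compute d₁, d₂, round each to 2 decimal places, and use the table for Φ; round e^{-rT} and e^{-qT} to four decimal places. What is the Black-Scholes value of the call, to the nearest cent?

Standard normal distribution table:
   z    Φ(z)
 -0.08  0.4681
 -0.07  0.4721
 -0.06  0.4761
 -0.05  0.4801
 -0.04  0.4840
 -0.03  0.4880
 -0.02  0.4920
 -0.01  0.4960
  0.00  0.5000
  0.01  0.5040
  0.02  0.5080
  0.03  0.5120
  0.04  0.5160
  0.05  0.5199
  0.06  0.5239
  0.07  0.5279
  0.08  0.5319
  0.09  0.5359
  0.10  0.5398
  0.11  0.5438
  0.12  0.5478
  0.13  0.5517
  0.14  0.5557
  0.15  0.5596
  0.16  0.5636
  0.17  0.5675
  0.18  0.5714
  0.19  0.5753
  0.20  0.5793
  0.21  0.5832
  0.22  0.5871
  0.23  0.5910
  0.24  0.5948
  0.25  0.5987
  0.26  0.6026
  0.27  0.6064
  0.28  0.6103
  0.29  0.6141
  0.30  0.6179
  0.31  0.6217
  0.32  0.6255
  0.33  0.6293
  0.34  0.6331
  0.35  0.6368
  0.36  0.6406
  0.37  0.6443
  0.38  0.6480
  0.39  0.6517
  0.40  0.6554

€61.15

T = 1.5;  σ√T = 0.4042
ln(S/K) + (r − q + σ²/2)T = ln(335/325) + (0.039 − 0.016 + 0.33²/2)·1.5 = 0.0303 + 0.1162 = 0.1465
d₁ = 0.1465 / 0.4042 = 0.3624 → 0.36
d₂ = d₁ − σ√T = 0.3624 − 0.4042 = -0.0417 → -0.04
e^(−qT) = e^(−0.016·1.5) = 0.9763;  e^(−rT) = e^(−0.039·1.5) = 0.9432
N(d₁) = N(0.36) = 0.6406;  N(d₂) = N(-0.04) = 0.4840
C = 335·0.9763·0.6406 − 325·0.9432·0.4840 = 209.5150 − 148.3654 = 61.1496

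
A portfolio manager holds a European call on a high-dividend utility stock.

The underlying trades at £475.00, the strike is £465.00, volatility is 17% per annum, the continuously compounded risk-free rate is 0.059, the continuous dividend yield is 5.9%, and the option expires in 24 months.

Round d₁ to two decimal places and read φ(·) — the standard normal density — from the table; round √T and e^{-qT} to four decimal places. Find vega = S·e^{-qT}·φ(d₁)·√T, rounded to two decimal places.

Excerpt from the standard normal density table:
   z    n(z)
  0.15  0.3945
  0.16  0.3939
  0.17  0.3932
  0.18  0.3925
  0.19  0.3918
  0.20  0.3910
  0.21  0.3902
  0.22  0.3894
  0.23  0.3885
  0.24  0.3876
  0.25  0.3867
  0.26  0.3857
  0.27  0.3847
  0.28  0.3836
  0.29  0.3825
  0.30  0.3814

232.94

σ√T = 0.17 × 1.4142 = 0.2404
ln(S/K) + (r − q + σ²/2)T = ln(475/465) + (0.059 − 0.059 + 0.17²/2)·2 = 0.0213 + 0.0289 = 0.0502
d₁ = 0.0502 / 0.2404 = 0.2087 ≈ 0.21
√T = √2 = 1.4142
φ(d₁) = φ(0.21) = 0.3902
exp(−qT) = exp(−0.059·2) = 0.8887
vega = S·exp(−qT)·φ(d₁)·√T = 475·0.8887·0.3902·1.4142 = 232.9415
(The put has the same vega.)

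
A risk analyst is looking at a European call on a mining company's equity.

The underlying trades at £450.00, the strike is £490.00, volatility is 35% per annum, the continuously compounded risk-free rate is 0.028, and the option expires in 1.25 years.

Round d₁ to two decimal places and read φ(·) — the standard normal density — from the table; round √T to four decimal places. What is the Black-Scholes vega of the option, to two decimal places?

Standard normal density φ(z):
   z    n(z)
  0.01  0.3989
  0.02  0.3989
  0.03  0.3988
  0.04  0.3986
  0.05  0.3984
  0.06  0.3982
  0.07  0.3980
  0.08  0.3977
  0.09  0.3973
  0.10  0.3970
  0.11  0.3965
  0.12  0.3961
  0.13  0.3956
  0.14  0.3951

200.23

σ√T = 0.35 × 1.1180 = 0.3913
d₁ = [ln(450/490) + (0.028 + 0.35²/2)·1.25] / 0.3913 = [-0.0852 + 0.1116] / 0.3913 = 0.0675 ⇒ 0.07
√T = √1.25 = 1.1180
φ(d₁) = φ(0.07) = 0.3980
vega = S·φ(d₁)·√T = 450·0.3980·1.1180 = 200.2338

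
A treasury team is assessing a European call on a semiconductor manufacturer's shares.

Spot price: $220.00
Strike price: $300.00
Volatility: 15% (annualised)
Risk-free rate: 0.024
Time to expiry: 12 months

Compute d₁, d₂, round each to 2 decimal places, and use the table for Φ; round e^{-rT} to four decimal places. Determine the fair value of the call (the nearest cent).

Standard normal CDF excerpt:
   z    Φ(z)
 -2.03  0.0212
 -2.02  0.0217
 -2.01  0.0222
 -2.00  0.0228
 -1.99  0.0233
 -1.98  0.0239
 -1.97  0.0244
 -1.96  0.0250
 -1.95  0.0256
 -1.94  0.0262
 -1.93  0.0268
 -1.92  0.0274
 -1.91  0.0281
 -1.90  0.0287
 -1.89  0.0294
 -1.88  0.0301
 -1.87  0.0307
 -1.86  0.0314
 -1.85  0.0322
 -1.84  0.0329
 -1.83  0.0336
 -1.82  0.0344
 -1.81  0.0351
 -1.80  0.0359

σ√T = 0.15·√1 = 0.1500
d₁ = [ln(220/300) + (0.024 + 0.15²/2)·1] / 0.1500 = [-0.3102 + 0.0353] / 0.1500 = -1.8327 ≈ -1.83
d₂ = d₁ − σ√T = -1.8327 − 0.1500 = -1.9827 ≈ -1.98
exp(−rT) = exp(−0.024·1) = 0.9763
C = 220·N(-1.83) − 300·0.9763·N(-1.98) = 220·0.0336 − 300·0.9763·0.0239 = 7.3920 − 7.0001 = 0.3919

$0.39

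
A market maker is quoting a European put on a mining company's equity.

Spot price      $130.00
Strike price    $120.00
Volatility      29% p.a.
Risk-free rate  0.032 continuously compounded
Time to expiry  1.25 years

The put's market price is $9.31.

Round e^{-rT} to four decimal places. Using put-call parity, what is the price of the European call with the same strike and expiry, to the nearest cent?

$24.01

e^(−rT) = e^(−0.032·1.25) = 0.9608
Put-call parity: C − P = S − K·e^(−rT) = 130 − 120·0.9608 = 130 − 115.2960 = 14.7040
C = P + (C − P) = 9.31 + (14.7040) = 24.0140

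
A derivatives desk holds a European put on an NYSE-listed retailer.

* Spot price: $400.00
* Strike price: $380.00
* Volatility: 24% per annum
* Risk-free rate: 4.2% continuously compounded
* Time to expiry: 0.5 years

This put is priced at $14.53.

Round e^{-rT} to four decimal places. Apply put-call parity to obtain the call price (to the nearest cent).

$42.43

e^(−rT) = e^(−0.042·0.5) = 0.9792
Put-call parity: C − P = S − K·e^(−rT) = 400 − 380·0.9792 = 400 − 372.0960 = 27.9040
C = P + (C − P) = 14.53 + (27.9040) = 42.4340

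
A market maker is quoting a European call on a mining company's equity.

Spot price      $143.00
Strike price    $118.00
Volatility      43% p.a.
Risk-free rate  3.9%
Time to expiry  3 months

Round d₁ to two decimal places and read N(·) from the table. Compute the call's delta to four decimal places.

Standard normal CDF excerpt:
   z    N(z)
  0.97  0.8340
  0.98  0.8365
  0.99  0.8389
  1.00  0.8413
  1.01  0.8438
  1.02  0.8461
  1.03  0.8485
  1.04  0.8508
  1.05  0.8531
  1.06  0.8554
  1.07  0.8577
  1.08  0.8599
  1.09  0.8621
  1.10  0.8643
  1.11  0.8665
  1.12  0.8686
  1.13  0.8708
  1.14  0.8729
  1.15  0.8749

σ√T = 0.43 × 0.5000 = 0.2150
d₁ = [ln(143/118) + (0.039 + ½·0.43²)·0.25] / (σ√T) = (0.1922 + 0.0329) / 0.2150 = 1.0466 ⇒ 1.05
N(d₁) = N(1.05) = 0.8531
Δ_call = N(d₁) = 0.8531

0.8531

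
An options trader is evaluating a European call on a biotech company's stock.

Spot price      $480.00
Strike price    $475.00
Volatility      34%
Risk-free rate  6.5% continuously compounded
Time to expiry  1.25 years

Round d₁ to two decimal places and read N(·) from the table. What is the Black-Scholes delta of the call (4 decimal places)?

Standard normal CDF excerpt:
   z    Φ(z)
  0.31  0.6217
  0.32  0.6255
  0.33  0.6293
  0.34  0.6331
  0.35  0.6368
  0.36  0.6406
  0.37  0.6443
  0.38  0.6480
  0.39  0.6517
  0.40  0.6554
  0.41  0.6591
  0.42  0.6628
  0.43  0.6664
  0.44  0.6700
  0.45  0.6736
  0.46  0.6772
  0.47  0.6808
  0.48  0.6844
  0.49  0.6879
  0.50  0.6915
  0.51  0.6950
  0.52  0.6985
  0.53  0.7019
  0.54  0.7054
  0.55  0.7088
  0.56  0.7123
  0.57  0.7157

0.6664

σ√T = 0.34·√1.25 = 0.3801
d₁ = [ln(480/475) + (0.065 + ½·0.34²)·1.25] / (σ√T) = (0.0105 + 0.1535) / 0.3801 = 0.4314 ⇒ 0.43
N(d₁) = N(0.43) = 0.6664
Δ_call = N(d₁) = 0.6664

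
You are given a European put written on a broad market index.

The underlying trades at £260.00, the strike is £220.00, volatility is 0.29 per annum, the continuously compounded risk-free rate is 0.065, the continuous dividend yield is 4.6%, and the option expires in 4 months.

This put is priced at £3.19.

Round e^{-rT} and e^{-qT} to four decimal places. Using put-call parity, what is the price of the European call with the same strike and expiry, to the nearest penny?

£43.95

e^(−qT) = e^(−0.046·0.3333) = 0.9848;  e^(−rT) = e^(−0.065·0.3333) = 0.9786
Put-call parity: C − P = S·e^(−qT) − K·e^(−rT) = 260·0.9848 − 220·0.9786 = 256.0480 − 215.2920 = 40.7560
C = P + (C − P) = 3.19 + (40.7560) = 43.9460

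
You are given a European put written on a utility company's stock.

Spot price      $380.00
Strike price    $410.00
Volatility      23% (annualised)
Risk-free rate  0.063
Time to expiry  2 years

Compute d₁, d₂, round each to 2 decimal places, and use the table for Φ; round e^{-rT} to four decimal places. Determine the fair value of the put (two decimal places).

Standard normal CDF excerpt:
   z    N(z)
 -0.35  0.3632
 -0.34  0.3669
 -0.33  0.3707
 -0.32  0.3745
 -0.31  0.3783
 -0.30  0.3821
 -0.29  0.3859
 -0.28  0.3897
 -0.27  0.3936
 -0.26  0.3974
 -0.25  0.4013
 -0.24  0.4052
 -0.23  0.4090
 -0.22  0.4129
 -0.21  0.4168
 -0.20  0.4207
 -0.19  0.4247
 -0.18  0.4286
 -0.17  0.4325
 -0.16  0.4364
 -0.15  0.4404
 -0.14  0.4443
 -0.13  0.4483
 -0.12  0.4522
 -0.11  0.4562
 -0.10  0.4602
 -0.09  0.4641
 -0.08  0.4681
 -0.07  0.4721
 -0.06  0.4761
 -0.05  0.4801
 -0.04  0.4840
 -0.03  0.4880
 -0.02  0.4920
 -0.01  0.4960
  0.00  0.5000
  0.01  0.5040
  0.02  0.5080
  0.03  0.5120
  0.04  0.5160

σ√T = 0.23·√2 = 0.3253
ln(S/K) + (r + σ²/2)T = ln(380/410) + (0.063 + 0.23²/2)·2 = -0.0760 + 0.1789 = 0.1029
d₁ = 0.1029 / 0.3253 = 0.3164 which rounds to 0.32
d₂ = d₁ − σ√T = 0.3164 − 0.3253 = -0.0089 which rounds to -0.01
e^(−rT) = e^(−0.063·2) = 0.8816
N(−d₂) = N(0.01) = 0.5040;  N(−d₁) = N(-0.32) = 0.3745
P = 410·0.8816·0.5040 − 380·0.3745 = 182.1738 − 142.3100 = 39.8638

$39.86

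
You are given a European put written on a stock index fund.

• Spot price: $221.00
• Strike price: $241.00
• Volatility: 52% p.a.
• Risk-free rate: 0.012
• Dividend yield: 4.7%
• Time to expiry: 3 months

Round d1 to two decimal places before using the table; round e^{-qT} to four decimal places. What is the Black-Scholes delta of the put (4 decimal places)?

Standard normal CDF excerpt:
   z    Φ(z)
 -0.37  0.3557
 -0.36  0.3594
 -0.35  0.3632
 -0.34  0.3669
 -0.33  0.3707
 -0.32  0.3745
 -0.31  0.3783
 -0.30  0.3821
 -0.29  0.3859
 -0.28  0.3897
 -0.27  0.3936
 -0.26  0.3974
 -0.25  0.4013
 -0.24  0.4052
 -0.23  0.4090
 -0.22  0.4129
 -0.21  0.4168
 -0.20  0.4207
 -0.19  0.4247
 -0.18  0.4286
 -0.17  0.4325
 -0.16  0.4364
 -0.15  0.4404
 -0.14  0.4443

σ√T = 0.52 × 0.5000 = 0.2600
d₁ = [ln(221/241) + (0.012 − 0.047 + 0.52²/2)·0.25] / 0.2600 = [-0.0866 + 0.0251] / 0.2600 = -0.2369 → -0.24
N(d₁) = N(-0.24) = 0.4052
Δ_put = e^(−qT)·(N(d₁) − 1) = 0.9883·(0.4052 − 1) = -0.5878

-0.5878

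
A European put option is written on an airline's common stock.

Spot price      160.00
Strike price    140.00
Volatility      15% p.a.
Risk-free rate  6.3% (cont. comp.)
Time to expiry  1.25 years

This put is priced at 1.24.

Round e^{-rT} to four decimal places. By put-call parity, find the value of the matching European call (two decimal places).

e^(−rT) = e^(−0.063·1.25) = 0.9243
Put-call parity: C − P = S − K·e^(−rT) = 160 − 140·0.9243 = 160 − 129.4020 = 30.5980
C = P + (C − P) = 1.24 + (30.5980) = 31.8380

31.84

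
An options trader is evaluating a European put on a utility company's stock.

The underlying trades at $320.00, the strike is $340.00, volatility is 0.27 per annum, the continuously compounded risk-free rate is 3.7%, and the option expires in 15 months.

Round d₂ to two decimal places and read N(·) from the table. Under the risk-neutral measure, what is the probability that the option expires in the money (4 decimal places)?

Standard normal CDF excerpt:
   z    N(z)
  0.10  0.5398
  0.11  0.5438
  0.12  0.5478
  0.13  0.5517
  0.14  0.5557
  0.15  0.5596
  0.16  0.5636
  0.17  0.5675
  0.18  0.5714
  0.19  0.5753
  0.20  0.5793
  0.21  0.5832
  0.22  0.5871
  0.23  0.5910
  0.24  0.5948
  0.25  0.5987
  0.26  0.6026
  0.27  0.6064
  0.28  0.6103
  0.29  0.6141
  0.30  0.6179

T = 1.25;  σ√T = 0.3019
d₁ = [ln(320/340) + (0.037 + 0.27²/2)·1.25] / 0.3019 = [-0.0606 + 0.0918] / 0.3019 = 0.1033 ⇒ 0.10
d₂ = d₁ − σ√T = 0.1033 − 0.3019 = -0.1986 ⇒ -0.20
Pr(exercise) under Q = N(−d₂) = N(0.20) = 0.5793

0.5793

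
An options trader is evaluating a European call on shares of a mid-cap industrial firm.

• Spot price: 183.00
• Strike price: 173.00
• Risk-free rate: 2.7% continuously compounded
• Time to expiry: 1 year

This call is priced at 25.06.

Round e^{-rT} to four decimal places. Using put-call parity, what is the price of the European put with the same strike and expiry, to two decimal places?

exp(−rT) = exp(−0.027·1) = 0.9734
Put-call parity: C − P = S − K·e^(−rT) = 183 − 173·0.9734 = 183 − 168.3982 = 14.6018
P = C − (C − P) = 25.06 − (14.6018) = 10.4582

10.46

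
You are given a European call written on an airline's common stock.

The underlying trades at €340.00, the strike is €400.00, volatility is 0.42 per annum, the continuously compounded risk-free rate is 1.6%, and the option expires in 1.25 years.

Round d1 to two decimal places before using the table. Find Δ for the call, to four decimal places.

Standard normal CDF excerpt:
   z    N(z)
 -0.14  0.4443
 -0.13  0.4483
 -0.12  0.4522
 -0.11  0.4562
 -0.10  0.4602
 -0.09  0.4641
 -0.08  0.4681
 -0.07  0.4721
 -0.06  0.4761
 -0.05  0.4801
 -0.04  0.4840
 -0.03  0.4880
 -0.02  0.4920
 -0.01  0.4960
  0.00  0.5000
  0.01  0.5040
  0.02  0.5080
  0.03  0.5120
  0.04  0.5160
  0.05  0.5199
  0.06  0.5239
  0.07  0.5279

0.4721

T = 1.25;  σ√T = 0.4696
d₁ = [ln(340/400) + (0.016 + 0.42²/2)·1.25] / 0.4696 = [-0.1625 + 0.1302] / 0.4696 = -0.0687 → -0.07
N(d₁) = N(-0.07) = 0.4721
Δ_call = N(d₁) = 0.4721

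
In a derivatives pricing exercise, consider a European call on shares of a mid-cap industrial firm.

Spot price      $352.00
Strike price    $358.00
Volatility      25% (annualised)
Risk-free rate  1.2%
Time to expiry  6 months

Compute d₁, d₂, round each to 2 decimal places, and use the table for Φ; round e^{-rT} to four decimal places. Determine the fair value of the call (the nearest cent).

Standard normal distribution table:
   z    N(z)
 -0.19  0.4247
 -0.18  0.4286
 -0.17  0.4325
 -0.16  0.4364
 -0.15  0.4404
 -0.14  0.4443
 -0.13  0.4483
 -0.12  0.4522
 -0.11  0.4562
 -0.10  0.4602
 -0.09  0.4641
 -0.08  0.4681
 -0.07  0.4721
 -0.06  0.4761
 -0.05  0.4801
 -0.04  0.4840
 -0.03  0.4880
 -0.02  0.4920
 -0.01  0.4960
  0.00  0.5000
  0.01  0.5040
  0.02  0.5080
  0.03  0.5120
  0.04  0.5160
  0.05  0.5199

$23.51

σ√T = 0.25·√0.5 = 0.1768
d₁ = [ln(352/358) + (0.012 + 0.25²/2)·0.5] / 0.1768 = [-0.0169 + 0.0216] / 0.1768 = 0.0267 ⇒ 0.03
d₂ = d₁ − σ√T = 0.0267 − 0.1768 = -0.1501 ⇒ -0.15
exp(−rT) = exp(−0.012·0.5) = 0.9940
N(d₁) = N(0.03) = 0.5120;  N(d₂) = N(-0.15) = 0.4404
C = 352·0.5120 − 358·0.9940·0.4404 = 180.2240 − 156.7172 = 23.5068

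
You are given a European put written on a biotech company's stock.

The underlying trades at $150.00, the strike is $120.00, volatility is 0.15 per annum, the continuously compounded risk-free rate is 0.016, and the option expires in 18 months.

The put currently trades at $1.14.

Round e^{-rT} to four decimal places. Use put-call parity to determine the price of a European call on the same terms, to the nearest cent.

exp(−rT) = exp(−0.016·1.5) = 0.9763
Put-call parity: C − P = S − K·e^(−rT) = 150 − 120·0.9763 = 150 − 117.1560 = 32.8440
C = P + (C − P) = 1.14 + (32.8440) = 33.9840

$33.98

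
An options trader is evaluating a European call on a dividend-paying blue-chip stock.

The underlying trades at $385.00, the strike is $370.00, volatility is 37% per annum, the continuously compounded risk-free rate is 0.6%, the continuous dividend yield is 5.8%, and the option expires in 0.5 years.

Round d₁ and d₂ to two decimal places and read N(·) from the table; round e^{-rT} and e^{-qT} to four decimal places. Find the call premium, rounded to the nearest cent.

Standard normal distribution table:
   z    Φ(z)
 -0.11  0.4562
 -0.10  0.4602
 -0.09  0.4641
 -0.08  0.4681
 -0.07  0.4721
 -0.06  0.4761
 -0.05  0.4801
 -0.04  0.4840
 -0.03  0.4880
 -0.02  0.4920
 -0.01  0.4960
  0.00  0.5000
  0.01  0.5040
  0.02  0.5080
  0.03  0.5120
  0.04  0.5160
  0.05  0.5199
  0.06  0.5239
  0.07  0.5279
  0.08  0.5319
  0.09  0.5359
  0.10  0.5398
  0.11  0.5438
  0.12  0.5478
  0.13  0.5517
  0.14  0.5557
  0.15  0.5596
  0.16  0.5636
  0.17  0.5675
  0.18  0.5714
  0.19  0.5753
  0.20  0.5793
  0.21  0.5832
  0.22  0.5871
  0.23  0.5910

$41.02

σ√T = 0.37·√0.5 = 0.2616
d₁ = [ln(385/370) + (0.006 − 0.058 + 0.37²/2)·0.5] / 0.2616 = [0.0397 + 0.0082] / 0.2616 = 0.1833 → 0.18
d₂ = d₁ − σ√T = 0.1833 − 0.2616 = -0.0783 → -0.08
exp(−qT) = exp(−0.058·0.5) = 0.9714;  exp(−rT) = exp(−0.006·0.5) = 0.9970
N(d₁) = N(0.18) = 0.5714;  N(d₂) = N(-0.08) = 0.4681
C = 385·0.9714·0.5714 − 370·0.9970·0.4681 = 213.6973 − 172.6774 = 41.0199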